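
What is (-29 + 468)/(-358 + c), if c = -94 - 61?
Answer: -439/513 ≈ -0.85575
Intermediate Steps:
c = -155
(-29 + 468)/(-358 + c) = (-29 + 468)/(-358 - 155) = 439/(-513) = 439*(-1/513) = -439/513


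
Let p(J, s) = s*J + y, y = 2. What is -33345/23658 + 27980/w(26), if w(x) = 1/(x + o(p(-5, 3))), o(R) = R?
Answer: 2868442525/7886 ≈ 3.6374e+5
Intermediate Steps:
p(J, s) = 2 + J*s (p(J, s) = s*J + 2 = J*s + 2 = 2 + J*s)
w(x) = 1/(-13 + x) (w(x) = 1/(x + (2 - 5*3)) = 1/(x + (2 - 15)) = 1/(x - 13) = 1/(-13 + x))
-33345/23658 + 27980/w(26) = -33345/23658 + 27980/(1/(-13 + 26)) = -33345*1/23658 + 27980/(1/13) = -11115/7886 + 27980/(1/13) = -11115/7886 + 27980*13 = -11115/7886 + 363740 = 2868442525/7886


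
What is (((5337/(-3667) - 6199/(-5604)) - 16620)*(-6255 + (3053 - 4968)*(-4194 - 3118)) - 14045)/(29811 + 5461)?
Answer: -4780354714187165435/724834944096 ≈ -6.5951e+6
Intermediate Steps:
(((5337/(-3667) - 6199/(-5604)) - 16620)*(-6255 + (3053 - 4968)*(-4194 - 3118)) - 14045)/(29811 + 5461) = (((5337*(-1/3667) - 6199*(-1/5604)) - 16620)*(-6255 - 1915*(-7312)) - 14045)/35272 = (((-5337/3667 + 6199/5604) - 16620)*(-6255 + 14002480) - 14045)*(1/35272) = ((-7176815/20549868 - 16620)*13996225 - 14045)*(1/35272) = (-341545982975/20549868*13996225 - 14045)*(1/35272) = (-4780354425564269375/20549868 - 14045)*(1/35272) = -4780354714187165435/20549868*1/35272 = -4780354714187165435/724834944096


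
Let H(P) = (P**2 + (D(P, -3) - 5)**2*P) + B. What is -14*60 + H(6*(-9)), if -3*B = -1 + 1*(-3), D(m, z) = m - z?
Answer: -501800/3 ≈ -1.6727e+5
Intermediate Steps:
B = 4/3 (B = -(-1 + 1*(-3))/3 = -(-1 - 3)/3 = -1/3*(-4) = 4/3 ≈ 1.3333)
H(P) = 4/3 + P**2 + P*(-2 + P)**2 (H(P) = (P**2 + ((P - 1*(-3)) - 5)**2*P) + 4/3 = (P**2 + ((P + 3) - 5)**2*P) + 4/3 = (P**2 + ((3 + P) - 5)**2*P) + 4/3 = (P**2 + (-2 + P)**2*P) + 4/3 = (P**2 + P*(-2 + P)**2) + 4/3 = 4/3 + P**2 + P*(-2 + P)**2)
-14*60 + H(6*(-9)) = -14*60 + (4/3 + (6*(-9))**2 + (6*(-9))*(-2 + 6*(-9))**2) = -840 + (4/3 + (-54)**2 - 54*(-2 - 54)**2) = -840 + (4/3 + 2916 - 54*(-56)**2) = -840 + (4/3 + 2916 - 54*3136) = -840 + (4/3 + 2916 - 169344) = -840 - 499280/3 = -501800/3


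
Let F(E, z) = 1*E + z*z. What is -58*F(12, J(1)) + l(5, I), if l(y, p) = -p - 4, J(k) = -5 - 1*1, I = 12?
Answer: -2800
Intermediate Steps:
J(k) = -6 (J(k) = -5 - 1 = -6)
l(y, p) = -4 - p
F(E, z) = E + z**2
-58*F(12, J(1)) + l(5, I) = -58*(12 + (-6)**2) + (-4 - 1*12) = -58*(12 + 36) + (-4 - 12) = -58*48 - 16 = -2784 - 16 = -2800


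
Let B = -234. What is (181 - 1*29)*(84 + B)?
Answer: -22800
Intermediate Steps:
(181 - 1*29)*(84 + B) = (181 - 1*29)*(84 - 234) = (181 - 29)*(-150) = 152*(-150) = -22800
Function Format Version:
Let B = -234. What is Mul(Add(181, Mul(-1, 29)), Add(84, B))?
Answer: -22800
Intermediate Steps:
Mul(Add(181, Mul(-1, 29)), Add(84, B)) = Mul(Add(181, Mul(-1, 29)), Add(84, -234)) = Mul(Add(181, -29), -150) = Mul(152, -150) = -22800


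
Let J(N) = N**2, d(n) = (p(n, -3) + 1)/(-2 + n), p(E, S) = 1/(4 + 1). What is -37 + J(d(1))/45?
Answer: -4621/125 ≈ -36.968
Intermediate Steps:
p(E, S) = 1/5
d(n) = 6/(5*(-2 + n)) (d(n) = (1/5 + 1)/(-2 + n) = 6/(5*(-2 + n)))
-37 + J(d(1))/45 = -37 + (6/(5*(-2 + 1)))**2/45 = -37 + ((6/5)/(-1))**2*(1/45) = -37 + ((6/5)*(-1))**2*(1/45) = -37 + (-6/5)**2*(1/45) = -37 + (36/25)*(1/45) = -37 + 4/125 = -4621/125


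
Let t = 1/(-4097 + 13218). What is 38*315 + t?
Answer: 109178371/9121 ≈ 11970.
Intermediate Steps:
t = 1/9121 ≈ 0.00010964
38*315 + t = 38*315 + 1/9121 = 11970 + 1/9121 = 109178371/9121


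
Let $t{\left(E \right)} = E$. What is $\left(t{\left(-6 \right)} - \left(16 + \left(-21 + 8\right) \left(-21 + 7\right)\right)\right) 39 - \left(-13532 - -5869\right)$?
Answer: $-293$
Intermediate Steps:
$\left(t{\left(-6 \right)} - \left(16 + \left(-21 + 8\right) \left(-21 + 7\right)\right)\right) 39 - \left(-13532 - -5869\right) = \left(-6 - \left(16 + \left(-21 + 8\right) \left(-21 + 7\right)\right)\right) 39 - \left(-13532 - -5869\right) = \left(-6 - \left(16 - -182\right)\right) 39 - \left(-13532 + 5869\right) = \left(-6 - 198\right) 39 - -7663 = \left(-6 - 198\right) 39 + 7663 = \left(-204\right) 39 + 7663 = -7956 + 7663 = -293$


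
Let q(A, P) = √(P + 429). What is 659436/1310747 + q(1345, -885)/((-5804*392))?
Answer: 659436/1310747 - I*√114/1137584 ≈ 0.5031 - 9.3858e-6*I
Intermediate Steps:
q(A, P) = √(429 + P)
659436/1310747 + q(1345, -885)/((-5804*392)) = 659436/1310747 + √(429 - 885)/((-5804*392)) = 659436*(1/1310747) + √(-456)/(-2275168) = 659436/1310747 + (2*I*√114)*(-1/2275168) = 659436/1310747 - I*√114/1137584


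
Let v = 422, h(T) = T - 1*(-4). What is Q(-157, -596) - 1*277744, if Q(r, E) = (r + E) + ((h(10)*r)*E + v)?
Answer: 1031933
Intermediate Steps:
h(T) = 4 + T (h(T) = T + 4 = 4 + T)
Q(r, E) = 422 + E + r + 14*E*r (Q(r, E) = (r + E) + (((4 + 10)*r)*E + 422) = (E + r) + ((14*r)*E + 422) = (E + r) + (14*E*r + 422) = (E + r) + (422 + 14*E*r) = 422 + E + r + 14*E*r)
Q(-157, -596) - 1*277744 = (422 - 596 - 157 + 14*(-596)*(-157)) - 1*277744 = (422 - 596 - 157 + 1310008) - 277744 = 1309677 - 277744 = 1031933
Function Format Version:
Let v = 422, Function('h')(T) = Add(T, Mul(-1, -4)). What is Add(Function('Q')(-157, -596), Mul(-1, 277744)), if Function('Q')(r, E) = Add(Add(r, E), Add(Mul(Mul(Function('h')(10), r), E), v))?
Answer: 1031933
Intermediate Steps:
Function('h')(T) = Add(4, T) (Function('h')(T) = Add(T, 4) = Add(4, T))
Function('Q')(r, E) = Add(422, E, r, Mul(14, E, r)) (Function('Q')(r, E) = Add(Add(r, E), Add(Mul(Mul(Add(4, 10), r), E), 422)) = Add(Add(E, r), Add(Mul(Mul(14, r), E), 422)) = Add(Add(E, r), Add(Mul(14, E, r), 422)) = Add(Add(E, r), Add(422, Mul(14, E, r))) = Add(422, E, r, Mul(14, E, r)))
Add(Function('Q')(-157, -596), Mul(-1, 277744)) = Add(Add(422, -596, -157, Mul(14, -596, -157)), Mul(-1, 277744)) = Add(Add(422, -596, -157, 1310008), -277744) = Add(1309677, -277744) = 1031933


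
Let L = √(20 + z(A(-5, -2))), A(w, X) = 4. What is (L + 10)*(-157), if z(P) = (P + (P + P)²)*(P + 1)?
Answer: -1570 - 942*√10 ≈ -4548.9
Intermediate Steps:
z(P) = (1 + P)*(P + 4*P²) (z(P) = (P + (2*P)²)*(1 + P) = (P + 4*P²)*(1 + P) = (1 + P)*(P + 4*P²))
L = 6*√10 (L = √(20 + 4*(1 + 4*4² + 5*4)) = √(20 + 4*(1 + 4*16 + 20)) = √(20 + 4*(1 + 64 + 20)) = √(20 + 4*85) = √(20 + 340) = √360 = 6*√10 ≈ 18.974)
(L + 10)*(-157) = (6*√10 + 10)*(-157) = (10 + 6*√10)*(-157) = -1570 - 942*√10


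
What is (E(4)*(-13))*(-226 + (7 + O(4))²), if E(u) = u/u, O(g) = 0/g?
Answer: 2301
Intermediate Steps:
O(g) = 0
E(u) = 1
(E(4)*(-13))*(-226 + (7 + O(4))²) = (1*(-13))*(-226 + (7 + 0)²) = -13*(-226 + 7²) = -13*(-226 + 49) = -13*(-177) = 2301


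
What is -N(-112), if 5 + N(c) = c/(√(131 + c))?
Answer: 5 + 112*√19/19 ≈ 30.695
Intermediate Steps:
N(c) = -5 + c/√(131 + c) (N(c) = -5 + c/(√(131 + c)) = -5 + c/√(131 + c))
-N(-112) = -(-5 - 112/√(131 - 112)) = -(-5 - 112*√19/19) = 5 + 112*√19/19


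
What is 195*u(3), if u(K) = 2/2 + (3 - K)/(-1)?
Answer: 195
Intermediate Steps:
u(K) = -2 + K (u(K) = 2*(1/2) + (3 - K)*(-1) = 1 + (-3 + K) = -2 + K)
195*u(3) = 195*(-2 + 3) = 195*1 = 195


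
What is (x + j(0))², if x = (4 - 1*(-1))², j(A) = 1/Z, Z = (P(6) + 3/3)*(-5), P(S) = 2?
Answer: 139876/225 ≈ 621.67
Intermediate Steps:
Z = -15 (Z = (2 + 3/3)*(-5) = (2 + 3*(⅓))*(-5) = (2 + 1)*(-5) = 3*(-5) = -15)
j(A) = -1/15 (j(A) = 1/(-15) = -1/15)
x = 25 (x = (4 + 1)² = 5² = 25)
(x + j(0))² = (25 - 1/15)² = (374/15)² = 139876/225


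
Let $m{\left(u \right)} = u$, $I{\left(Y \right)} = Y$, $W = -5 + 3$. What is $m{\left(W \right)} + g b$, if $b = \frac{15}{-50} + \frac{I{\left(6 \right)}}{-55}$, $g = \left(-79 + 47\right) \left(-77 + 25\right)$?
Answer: $- \frac{7510}{11} \approx -682.73$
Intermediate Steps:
$W = -2$
$g = 1664$ ($g = \left(-32\right) \left(-52\right) = 1664$)
$b = - \frac{9}{22}$ ($b = \frac{15}{-50} + \frac{6}{-55} = 15 \left(- \frac{1}{50}\right) + 6 \left(- \frac{1}{55}\right) = - \frac{3}{10} - \frac{6}{55} = - \frac{9}{22} \approx -0.40909$)
$m{\left(W \right)} + g b = -2 + 1664 \left(- \frac{9}{22}\right) = -2 - \frac{7488}{11} = - \frac{7510}{11}$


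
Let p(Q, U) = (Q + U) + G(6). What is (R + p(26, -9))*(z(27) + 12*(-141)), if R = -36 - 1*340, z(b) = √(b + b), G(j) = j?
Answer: 597276 - 1059*√6 ≈ 5.9468e+5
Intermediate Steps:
z(b) = √2*√b (z(b) = √(2*b) = √2*√b)
R = -376 (R = -36 - 340 = -376)
p(Q, U) = 6 + Q + U (p(Q, U) = (Q + U) + 6 = 6 + Q + U)
(R + p(26, -9))*(z(27) + 12*(-141)) = (-376 + (6 + 26 - 9))*(√2*√27 + 12*(-141)) = (-376 + 23)*(√2*(3*√3) - 1692) = -353*(3*√6 - 1692) = -353*(-1692 + 3*√6) = 597276 - 1059*√6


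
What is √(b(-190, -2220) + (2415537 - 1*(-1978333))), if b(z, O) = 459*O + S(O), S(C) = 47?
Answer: 3*√374993 ≈ 1837.1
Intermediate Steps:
b(z, O) = 47 + 459*O (b(z, O) = 459*O + 47 = 47 + 459*O)
√(b(-190, -2220) + (2415537 - 1*(-1978333))) = √((47 + 459*(-2220)) + (2415537 - 1*(-1978333))) = √((47 - 1018980) + (2415537 + 1978333)) = √(-1018933 + 4393870) = √3374937 = 3*√374993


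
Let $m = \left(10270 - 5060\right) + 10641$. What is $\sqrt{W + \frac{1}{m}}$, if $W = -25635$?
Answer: $\frac{4 i \sqrt{3326911894}}{1441} \approx 160.11 i$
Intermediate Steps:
$m = 15851$ ($m = 5210 + 10641 = 15851$)
$\sqrt{W + \frac{1}{m}} = \sqrt{-25635 + \frac{1}{15851}} = \sqrt{- \frac{406340384}{15851}} = \frac{4 i \sqrt{3326911894}}{1441}$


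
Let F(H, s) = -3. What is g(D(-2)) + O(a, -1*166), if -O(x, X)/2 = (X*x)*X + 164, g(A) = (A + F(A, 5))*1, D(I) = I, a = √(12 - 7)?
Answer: -333 - 55112*√5 ≈ -1.2357e+5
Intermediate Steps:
a = √5 ≈ 2.2361
g(A) = -3 + A (g(A) = (A - 3)*1 = (-3 + A)*1 = -3 + A)
O(x, X) = -328 - 2*x*X² (O(x, X) = -2*((X*x)*X + 164) = -2*(x*X² + 164) = -2*(164 + x*X²) = -328 - 2*x*X²)
g(D(-2)) + O(a, -1*166) = (-3 - 2) + (-328 - 2*√5*(-1*166)²) = -5 + (-328 - 2*√5*(-166)²) = -5 + (-328 - 2*√5*27556) = -5 + (-328 - 55112*√5) = -333 - 55112*√5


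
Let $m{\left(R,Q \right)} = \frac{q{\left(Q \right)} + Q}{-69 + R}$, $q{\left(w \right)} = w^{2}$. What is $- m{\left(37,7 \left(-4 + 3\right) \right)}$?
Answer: $\frac{21}{16} \approx 1.3125$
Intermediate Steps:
$m{\left(R,Q \right)} = \frac{Q + Q^{2}}{-69 + R}$ ($m{\left(R,Q \right)} = \frac{Q^{2} + Q}{-69 + R} = \frac{Q + Q^{2}}{-69 + R}$)
$- m{\left(37,7 \left(-4 + 3\right) \right)} = - \frac{7 \left(-4 + 3\right) \left(1 + 7 \left(-4 + 3\right)\right)}{-69 + 37} = - \frac{7 \left(-1\right) \left(1 + 7 \left(-1\right)\right)}{-32} = - \frac{\left(-7\right) \left(-1\right) \left(1 - 7\right)}{32} = - \frac{\left(-7\right) \left(-1\right) \left(-6\right)}{32} = \left(-1\right) \left(- \frac{21}{16}\right) = \frac{21}{16}$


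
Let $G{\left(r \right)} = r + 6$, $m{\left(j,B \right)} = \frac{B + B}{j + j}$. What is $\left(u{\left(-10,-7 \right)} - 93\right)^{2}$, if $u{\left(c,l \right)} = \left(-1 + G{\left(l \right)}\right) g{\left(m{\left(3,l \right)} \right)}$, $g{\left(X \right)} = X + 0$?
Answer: $\frac{70225}{9} \approx 7802.8$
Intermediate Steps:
$m{\left(j,B \right)} = \frac{B}{j}$ ($m{\left(j,B \right)} = \frac{2 B}{2 j} = 2 B \frac{1}{2 j} = \frac{B}{j}$)
$G{\left(r \right)} = 6 + r$
$g{\left(X \right)} = X$
$u{\left(c,l \right)} = \frac{l \left(5 + l\right)}{3}$ ($u{\left(c,l \right)} = \left(-1 + \left(6 + l\right)\right) \frac{l}{3} = \left(5 + l\right) l \frac{1}{3} = \left(5 + l\right) \frac{l}{3} = \frac{l \left(5 + l\right)}{3}$)
$\left(u{\left(-10,-7 \right)} - 93\right)^{2} = \left(\frac{1}{3} \left(-7\right) \left(5 - 7\right) - 93\right)^{2} = \left(\frac{1}{3} \left(-7\right) \left(-2\right) - 93\right)^{2} = \left(\frac{14}{3} - 93\right)^{2} = \left(- \frac{265}{3}\right)^{2} = \frac{70225}{9}$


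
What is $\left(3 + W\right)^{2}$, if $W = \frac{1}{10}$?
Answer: $\frac{961}{100} \approx 9.61$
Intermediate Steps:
$W = \frac{1}{10} \approx 0.1$
$\left(3 + W\right)^{2} = \left(3 + \frac{1}{10}\right)^{2} = \left(\frac{31}{10}\right)^{2} = \frac{961}{100}$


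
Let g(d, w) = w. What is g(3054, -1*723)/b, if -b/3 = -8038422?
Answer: -241/8038422 ≈ -2.9981e-5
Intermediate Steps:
b = 24115266 (b = -3*(-8038422) = 24115266)
g(3054, -1*723)/b = -1*723/24115266 = -723*1/24115266 = -241/8038422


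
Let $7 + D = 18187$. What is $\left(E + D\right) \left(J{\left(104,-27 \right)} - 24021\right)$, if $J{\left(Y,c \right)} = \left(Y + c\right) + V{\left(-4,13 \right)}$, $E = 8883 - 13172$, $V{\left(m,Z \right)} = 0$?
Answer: $-332606104$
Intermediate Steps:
$D = 18180$ ($D = -7 + 18187 = 18180$)
$E = -4289$
$J{\left(Y,c \right)} = Y + c$ ($J{\left(Y,c \right)} = \left(Y + c\right) + 0 = Y + c$)
$\left(E + D\right) \left(J{\left(104,-27 \right)} - 24021\right) = \left(-4289 + 18180\right) \left(\left(104 - 27\right) - 24021\right) = 13891 \left(77 - 24021\right) = 13891 \left(-23944\right) = -332606104$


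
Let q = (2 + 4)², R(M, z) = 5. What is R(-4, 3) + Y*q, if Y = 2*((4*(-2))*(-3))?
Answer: 1733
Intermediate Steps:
Y = 48 (Y = 2*(-8*(-3)) = 2*24 = 48)
q = 36 (q = 6² = 36)
R(-4, 3) + Y*q = 5 + 48*36 = 5 + 1728 = 1733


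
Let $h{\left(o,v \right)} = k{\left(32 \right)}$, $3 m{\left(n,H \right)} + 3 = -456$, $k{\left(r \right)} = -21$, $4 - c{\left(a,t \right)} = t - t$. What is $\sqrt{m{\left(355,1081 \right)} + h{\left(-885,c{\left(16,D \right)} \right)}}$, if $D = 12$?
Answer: $i \sqrt{174} \approx 13.191 i$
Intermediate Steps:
$c{\left(a,t \right)} = 4$ ($c{\left(a,t \right)} = 4 - \left(t - t\right) = 4 - 0 = 4 + 0 = 4$)
$m{\left(n,H \right)} = -153$ ($m{\left(n,H \right)} = -1 + \frac{1}{3} \left(-456\right) = -1 - 152 = -153$)
$h{\left(o,v \right)} = -21$
$\sqrt{m{\left(355,1081 \right)} + h{\left(-885,c{\left(16,D \right)} \right)}} = \sqrt{-153 - 21} = \sqrt{-174} = i \sqrt{174}$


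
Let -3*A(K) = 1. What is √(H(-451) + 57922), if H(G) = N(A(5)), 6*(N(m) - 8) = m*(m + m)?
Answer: √4692333/9 ≈ 240.69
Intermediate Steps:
A(K) = -⅓ (A(K) = -⅓*1 = -⅓)
N(m) = 8 + m²/3 (N(m) = 8 + (m*(m + m))/6 = 8 + (m*(2*m))/6 = 8 + (2*m²)/6 = 8 + m²/3)
H(G) = 217/27 (H(G) = 8 + (-⅓)²/3 = 8 + (⅓)*(⅑) = 8 + 1/27 = 217/27)
√(H(-451) + 57922) = √(217/27 + 57922) = √(1564111/27) = √4692333/9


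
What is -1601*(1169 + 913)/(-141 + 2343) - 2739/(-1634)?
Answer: -906758585/599678 ≈ -1512.1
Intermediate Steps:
-1601*(1169 + 913)/(-141 + 2343) - 2739/(-1634) = -1601/(2202/2082) - 2739*(-1/1634) = -1601/(2202*(1/2082)) + 2739/1634 = -1601/367/347 + 2739/1634 = -1601*347/367 + 2739/1634 = -555547/367 + 2739/1634 = -906758585/599678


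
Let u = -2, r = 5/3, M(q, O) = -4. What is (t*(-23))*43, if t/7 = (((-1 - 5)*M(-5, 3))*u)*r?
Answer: 553840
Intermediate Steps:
r = 5/3 (r = 5*(⅓) = 5/3 ≈ 1.6667)
t = -560 (t = 7*((((-1 - 5)*(-4))*(-2))*(5/3)) = 7*((-6*(-4)*(-2))*(5/3)) = 7*((24*(-2))*(5/3)) = 7*(-48*5/3) = 7*(-80) = -560)
(t*(-23))*43 = -560*(-23)*43 = 12880*43 = 553840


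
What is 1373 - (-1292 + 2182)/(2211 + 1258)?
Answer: 4762047/3469 ≈ 1372.7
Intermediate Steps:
1373 - (-1292 + 2182)/(2211 + 1258) = 1373 - 890/3469 = 4762047/3469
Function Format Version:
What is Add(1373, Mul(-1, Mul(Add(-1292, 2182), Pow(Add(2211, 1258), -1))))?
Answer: Rational(4762047, 3469) ≈ 1372.7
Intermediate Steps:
Add(1373, Mul(-1, Mul(Add(-1292, 2182), Pow(Add(2211, 1258), -1)))) = Add(1373, Mul(-1, Mul(890, Pow(3469, -1)))) = Add(1373, Mul(-1, Mul(890, Rational(1, 3469)))) = Add(1373, Mul(-1, Rational(890, 3469))) = Add(1373, Rational(-890, 3469)) = Rational(4762047, 3469)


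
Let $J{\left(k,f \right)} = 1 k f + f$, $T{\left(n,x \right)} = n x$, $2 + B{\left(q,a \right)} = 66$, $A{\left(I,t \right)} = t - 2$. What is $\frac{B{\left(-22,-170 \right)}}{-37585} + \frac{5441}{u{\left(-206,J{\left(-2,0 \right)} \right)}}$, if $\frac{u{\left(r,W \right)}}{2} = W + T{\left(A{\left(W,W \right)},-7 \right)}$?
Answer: $\frac{204498193}{1052380} \approx 194.32$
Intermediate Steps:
$A{\left(I,t \right)} = -2 + t$ ($A{\left(I,t \right)} = t - 2 = -2 + t$)
$B{\left(q,a \right)} = 64$ ($B{\left(q,a \right)} = -2 + 66 = 64$)
$J{\left(k,f \right)} = f + f k$ ($J{\left(k,f \right)} = k f + f = f k + f = f + f k$)
$u{\left(r,W \right)} = 28 - 12 W$ ($u{\left(r,W \right)} = 2 \left(W + \left(-2 + W\right) \left(-7\right)\right) = 2 \left(W - \left(-14 + 7 W\right)\right) = 2 \left(14 - 6 W\right) = 28 - 12 W$)
$\frac{B{\left(-22,-170 \right)}}{-37585} + \frac{5441}{u{\left(-206,J{\left(-2,0 \right)} \right)}} = \frac{64}{-37585} + \frac{5441}{28 - 12 \cdot 0 \left(1 - 2\right)} = 64 \left(- \frac{1}{37585}\right) + \frac{5441}{28 - 12 \cdot 0 \left(-1\right)} = - \frac{64}{37585} + \frac{5441}{28 - 0} = - \frac{64}{37585} + \frac{5441}{28 + 0} = - \frac{64}{37585} + \frac{5441}{28} = \frac{204498193}{1052380}$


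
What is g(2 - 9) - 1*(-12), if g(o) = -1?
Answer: 11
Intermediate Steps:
g(2 - 9) - 1*(-12) = -1 - 1*(-12) = -1 + 12 = 11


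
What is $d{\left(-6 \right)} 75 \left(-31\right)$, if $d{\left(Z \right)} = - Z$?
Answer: $-13950$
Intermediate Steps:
$d{\left(-6 \right)} 75 \left(-31\right) = \left(-1\right) \left(-6\right) 75 \left(-31\right) = 6 \cdot 75 \left(-31\right) = 450 \left(-31\right) = -13950$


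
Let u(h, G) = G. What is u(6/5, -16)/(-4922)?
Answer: 8/2461 ≈ 0.0032507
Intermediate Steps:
u(6/5, -16)/(-4922) = -16/(-4922) = -16*(-1/4922) = 8/2461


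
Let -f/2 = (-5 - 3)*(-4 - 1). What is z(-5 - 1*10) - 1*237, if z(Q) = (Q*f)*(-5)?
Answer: -6237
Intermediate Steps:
f = -80 (f = -2*(-5 - 3)*(-4 - 1) = -(-16)*(-5) = -2*40 = -80)
z(Q) = 400*Q (z(Q) = (Q*(-80))*(-5) = -80*Q*(-5) = 400*Q)
z(-5 - 1*10) - 1*237 = 400*(-5 - 1*10) - 1*237 = 400*(-5 - 10) - 237 = 400*(-15) - 237 = -6000 - 237 = -6237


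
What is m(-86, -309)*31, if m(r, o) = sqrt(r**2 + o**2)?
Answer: 31*sqrt(102877) ≈ 9943.1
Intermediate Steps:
m(r, o) = sqrt(o**2 + r**2)
m(-86, -309)*31 = sqrt((-309)**2 + (-86)**2)*31 = sqrt(95481 + 7396)*31 = sqrt(102877)*31 = 31*sqrt(102877)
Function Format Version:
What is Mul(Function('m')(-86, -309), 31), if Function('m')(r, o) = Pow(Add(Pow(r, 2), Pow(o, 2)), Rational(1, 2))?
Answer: Mul(31, Pow(102877, Rational(1, 2))) ≈ 9943.1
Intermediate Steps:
Function('m')(r, o) = Pow(Add(Pow(o, 2), Pow(r, 2)), Rational(1, 2))
Mul(Function('m')(-86, -309), 31) = Mul(Pow(Add(Pow(-309, 2), Pow(-86, 2)), Rational(1, 2)), 31) = Mul(Pow(Add(95481, 7396), Rational(1, 2)), 31) = Mul(Pow(102877, Rational(1, 2)), 31) = Mul(31, Pow(102877, Rational(1, 2)))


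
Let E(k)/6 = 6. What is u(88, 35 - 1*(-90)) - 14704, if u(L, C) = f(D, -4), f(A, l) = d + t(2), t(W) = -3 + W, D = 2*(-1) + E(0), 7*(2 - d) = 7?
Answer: -14704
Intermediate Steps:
d = 1 (d = 2 - ⅐*7 = 2 - 1 = 1)
E(k) = 36 (E(k) = 6*6 = 36)
D = 34 (D = 2*(-1) + 36 = -2 + 36 = 34)
f(A, l) = 0 (f(A, l) = 1 + (-3 + 2) = 1 - 1 = 0)
u(L, C) = 0
u(88, 35 - 1*(-90)) - 14704 = 0 - 14704 = -14704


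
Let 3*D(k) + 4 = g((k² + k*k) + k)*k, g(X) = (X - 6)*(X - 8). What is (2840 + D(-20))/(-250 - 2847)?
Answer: 11942044/9291 ≈ 1285.3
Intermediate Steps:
g(X) = (-8 + X)*(-6 + X) (g(X) = (-6 + X)*(-8 + X) = (-8 + X)*(-6 + X))
D(k) = -4/3 + k*(48 + (k + 2*k²)² - 28*k² - 14*k)/3 (D(k) = -4/3 + ((48 + ((k² + k*k) + k)² - 14*((k² + k*k) + k))*k)/3 = -4/3 + ((48 + ((k² + k²) + k)² - 14*((k² + k²) + k))*k)/3 = -4/3 + ((48 + (2*k² + k)² - 14*(2*k² + k))*k)/3 = -4/3 + ((48 + (k + 2*k²)² - 14*(k + 2*k²))*k)/3 = -4/3 + ((48 + (k + 2*k²)² + (-28*k² - 14*k))*k)/3 = -4/3 + ((48 + (k + 2*k²)² - 28*k² - 14*k)*k)/3 = -4/3 + (k*(48 + (k + 2*k²)² - 28*k² - 14*k))/3 = -4/3 + k*(48 + (k + 2*k²)² - 28*k² - 14*k)/3)
(2840 + D(-20))/(-250 - 2847) = (2840 + (-4/3 + (⅓)*(-20)*(48 + (-20)²*(1 + 2*(-20))² - 14*(-20)*(1 + 2*(-20)))))/(-250 - 2847) = (2840 + (-4/3 + (⅓)*(-20)*(48 + 400*(1 - 40)² - 14*(-20)*(1 - 40))))/(-3097) = (2840 + (-4/3 + (⅓)*(-20)*(48 + 400*(-39)² - 14*(-20)*(-39))))*(-1/3097) = (2840 + (-4/3 + (⅓)*(-20)*(48 + 400*1521 - 10920)))*(-1/3097) = (2840 + (-4/3 + (⅓)*(-20)*(48 + 608400 - 10920)))*(-1/3097) = (2840 + (-4/3 + (⅓)*(-20)*597528))*(-1/3097) = (2840 + (-4/3 - 3983520))*(-1/3097) = (2840 - 11950564/3)*(-1/3097) = -11942044/3*(-1/3097) = 11942044/9291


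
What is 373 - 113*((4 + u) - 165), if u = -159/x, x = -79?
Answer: 1448747/79 ≈ 18339.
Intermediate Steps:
u = 159/79 (u = -159/(-79) = -159*(-1/79) = 159/79 ≈ 2.0127)
373 - 113*((4 + u) - 165) = 373 - 113*((4 + 159/79) - 165) = 373 - 113*(475/79 - 165) = 373 - 113*(-12560/79) = 373 + 1419280/79 = 1448747/79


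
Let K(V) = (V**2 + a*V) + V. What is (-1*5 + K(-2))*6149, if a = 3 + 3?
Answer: -92235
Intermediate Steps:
a = 6
K(V) = V**2 + 7*V (K(V) = (V**2 + 6*V) + V = V**2 + 7*V)
(-1*5 + K(-2))*6149 = (-1*5 - 2*(7 - 2))*6149 = (-5 - 2*5)*6149 = (-5 - 10)*6149 = -15*6149 = -92235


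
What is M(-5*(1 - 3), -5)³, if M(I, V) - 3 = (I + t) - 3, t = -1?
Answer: 729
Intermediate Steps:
M(I, V) = -1 + I (M(I, V) = 3 + ((I - 1) - 3) = 3 + ((-1 + I) - 3) = 3 + (-4 + I) = -1 + I)
M(-5*(1 - 3), -5)³ = (-1 - 5*(1 - 3))³ = (-1 - 5*(-2))³ = (-1 + 10)³ = 9³ = 729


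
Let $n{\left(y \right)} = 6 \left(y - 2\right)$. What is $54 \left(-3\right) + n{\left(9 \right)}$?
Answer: $-120$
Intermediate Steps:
$n{\left(y \right)} = -12 + 6 y$ ($n{\left(y \right)} = 6 \left(-2 + y\right) = -12 + 6 y$)
$54 \left(-3\right) + n{\left(9 \right)} = 54 \left(-3\right) + \left(-12 + 6 \cdot 9\right) = -162 + \left(-12 + 54\right) = -162 + 42 = -120$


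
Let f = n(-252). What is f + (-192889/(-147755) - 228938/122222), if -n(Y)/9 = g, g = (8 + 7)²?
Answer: -18289773732541/9029455805 ≈ -2025.6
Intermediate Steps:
g = 225 (g = 15² = 225)
n(Y) = -2025 (n(Y) = -9*225 = -2025)
f = -2025
f + (-192889/(-147755) - 228938/122222) = -2025 + (-192889/(-147755) - 228938/122222) = -2025 + (-192889*(-1/147755) - 228938*1/122222) = -2025 + (192889/147755 - 114469/61111) = -2025 - 5125727416/9029455805 = -18289773732541/9029455805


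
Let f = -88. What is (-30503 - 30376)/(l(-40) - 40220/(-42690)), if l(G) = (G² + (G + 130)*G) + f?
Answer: 259892451/8909650 ≈ 29.170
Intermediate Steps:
l(G) = -88 + G² + G*(130 + G) (l(G) = (G² + (G + 130)*G) - 88 = (G² + (130 + G)*G) - 88 = (G² + G*(130 + G)) - 88 = -88 + G² + G*(130 + G))
(-30503 - 30376)/(l(-40) - 40220/(-42690)) = (-30503 - 30376)/((-88 + 2*(-40)² + 130*(-40)) - 40220/(-42690)) = -60879/((-88 + 2*1600 - 5200) - 40220*(-1/42690)) = -60879/((-88 + 3200 - 5200) + 4022/4269) = -60879/(-2088 + 4022/4269) = -60879/(-8909650/4269) = -60879*(-4269/8909650) = 259892451/8909650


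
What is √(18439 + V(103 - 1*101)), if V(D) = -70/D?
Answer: 2*√4601 ≈ 135.66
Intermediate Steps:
√(18439 + V(103 - 1*101)) = √(18439 - 70/(103 - 1*101)) = √(18439 - 70/(103 - 101)) = √(18439 - 70/2) = √(18439 - 70*½) = √(18439 - 35) = √18404 = 2*√4601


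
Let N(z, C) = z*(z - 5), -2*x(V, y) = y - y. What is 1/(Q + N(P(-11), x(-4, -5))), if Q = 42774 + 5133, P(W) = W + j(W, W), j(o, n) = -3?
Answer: 1/48173 ≈ 2.0759e-5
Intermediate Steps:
x(V, y) = 0 (x(V, y) = -(y - y)/2 = -1/2*0 = 0)
P(W) = -3 + W (P(W) = W - 3 = -3 + W)
Q = 47907
N(z, C) = z*(-5 + z)
1/(Q + N(P(-11), x(-4, -5))) = 1/(47907 + (-3 - 11)*(-5 + (-3 - 11))) = 1/(47907 - 14*(-5 - 14)) = 1/(47907 - 14*(-19)) = 1/(47907 + 266) = 1/48173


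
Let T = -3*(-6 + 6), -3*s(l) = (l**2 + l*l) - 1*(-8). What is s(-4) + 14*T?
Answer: -40/3 ≈ -13.333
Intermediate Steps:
s(l) = -8/3 - 2*l**2/3 (s(l) = -((l**2 + l*l) - 1*(-8))/3 = -((l**2 + l**2) + 8)/3 = -(2*l**2 + 8)/3 = -(8 + 2*l**2)/3 = -8/3 - 2*l**2/3)
T = 0 (T = -3*0 = 0)
s(-4) + 14*T = (-8/3 - 2/3*(-4)**2) + 14*0 = (-8/3 - 2/3*16) + 0 = (-8/3 - 32/3) + 0 = -40/3 + 0 = -40/3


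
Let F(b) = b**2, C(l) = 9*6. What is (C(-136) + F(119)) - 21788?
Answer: -7573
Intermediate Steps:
C(l) = 54
(C(-136) + F(119)) - 21788 = (54 + 119**2) - 21788 = (54 + 14161) - 21788 = 14215 - 21788 = -7573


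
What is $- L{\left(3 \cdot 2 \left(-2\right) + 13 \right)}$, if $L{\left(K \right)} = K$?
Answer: $-1$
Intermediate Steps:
$- L{\left(3 \cdot 2 \left(-2\right) + 13 \right)} = - (3 \cdot 2 \left(-2\right) + 13) = - (6 \left(-2\right) + 13) = - (-12 + 13) = \left(-1\right) 1 = -1$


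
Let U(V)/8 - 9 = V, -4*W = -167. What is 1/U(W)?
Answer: 1/406 ≈ 0.0024631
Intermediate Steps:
W = 167/4 (W = -¼*(-167) = 167/4 ≈ 41.750)
U(V) = 72 + 8*V
1/U(W) = 1/(72 + 8*(167/4)) = 1/(72 + 334) = 1/406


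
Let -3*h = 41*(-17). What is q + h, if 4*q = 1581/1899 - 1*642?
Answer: 60803/844 ≈ 72.042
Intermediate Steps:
h = 697/3 (h = -41*(-17)/3 = -1/3*(-697) = 697/3 ≈ 232.33)
q = -405859/2532 (q = (1581/1899 - 1*642)/4 = (1581*(1/1899) - 642)/4 = (527/633 - 642)/4 = (1/4)*(-405859/633) = -405859/2532 ≈ -160.29)
q + h = -405859/2532 + 697/3 = 60803/844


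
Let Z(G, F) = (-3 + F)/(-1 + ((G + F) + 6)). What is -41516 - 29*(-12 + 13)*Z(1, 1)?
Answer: -290554/7 ≈ -41508.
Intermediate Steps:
Z(G, F) = (-3 + F)/(5 + F + G) (Z(G, F) = (-3 + F)/(-1 + ((F + G) + 6)) = (-3 + F)/(-1 + (6 + F + G)) = (-3 + F)/(5 + F + G))
-41516 - 29*(-12 + 13)*Z(1, 1) = -41516 - 29*(-12 + 13)*((-3 + 1)/(5 + 1 + 1)) = -41516 - 29*1*(-2/7) = -41516 - 29*(-2)/7 = -41516 - 1*(-58/7) = -41516 + 58/7 = -290554/7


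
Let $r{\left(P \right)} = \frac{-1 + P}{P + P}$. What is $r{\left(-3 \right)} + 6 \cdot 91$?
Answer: $\frac{1640}{3} \approx 546.67$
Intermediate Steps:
$r{\left(P \right)} = \frac{-1 + P}{2 P}$
$r{\left(-3 \right)} + 6 \cdot 91 = \frac{-1 - 3}{2 \left(-3\right)} + 6 \cdot 91 = \frac{1}{2} \left(- \frac{1}{3}\right) \left(-4\right) + 546 = \frac{2}{3} + 546 = \frac{1640}{3}$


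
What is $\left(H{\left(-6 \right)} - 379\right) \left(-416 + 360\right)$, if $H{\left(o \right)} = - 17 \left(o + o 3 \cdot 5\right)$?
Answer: $-70168$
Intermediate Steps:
$H{\left(o \right)} = - 272 o$ ($H{\left(o \right)} = - 17 \left(o + 3 o 5\right) = - 17 \left(o + 15 o\right) = - 17 \cdot 16 o = - 272 o$)
$\left(H{\left(-6 \right)} - 379\right) \left(-416 + 360\right) = \left(\left(-272\right) \left(-6\right) - 379\right) \left(-416 + 360\right) = \left(1632 - 379\right) \left(-56\right) = 1253 \left(-56\right) = -70168$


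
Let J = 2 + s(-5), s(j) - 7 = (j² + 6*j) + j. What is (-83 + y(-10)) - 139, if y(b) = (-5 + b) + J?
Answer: -238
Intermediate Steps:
s(j) = 7 + j² + 7*j (s(j) = 7 + ((j² + 6*j) + j) = 7 + (j² + 7*j) = 7 + j² + 7*j)
J = -1 (J = 2 + (7 + (-5)² + 7*(-5)) = 2 + (7 + 25 - 35) = 2 - 3 = -1)
y(b) = -6 + b (y(b) = (-5 + b) - 1 = -6 + b)
(-83 + y(-10)) - 139 = (-83 + (-6 - 10)) - 139 = (-83 - 16) - 139 = -99 - 139 = -238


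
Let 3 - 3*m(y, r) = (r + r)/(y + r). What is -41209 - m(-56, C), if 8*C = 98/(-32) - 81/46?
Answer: -20601576020/499917 ≈ -41210.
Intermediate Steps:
C = -1775/2944 (C = (98/(-32) - 81/46)/8 = (98*(-1/32) - 81*1/46)/8 = (-49/16 - 81/46)/8 = (⅛)*(-1775/368) = -1775/2944 ≈ -0.60292)
m(y, r) = 1 - 2*r/(3*(r + y)) (m(y, r) = 1 - (r + r)/(3*(y + r)) = 1 - 2*r/(3*(r + y)))
-41209 - m(-56, C) = -41209 - (-56 + (⅓)*(-1775/2944))/(-1775/2944 - 56) = -41209 - (-56 - 1775/8832)/(-166639/2944) = -41209 - (-2944)*(-496367)/(166639*8832) = -41209 - 1*496367/499917 = -41209 - 496367/499917 = -20601576020/499917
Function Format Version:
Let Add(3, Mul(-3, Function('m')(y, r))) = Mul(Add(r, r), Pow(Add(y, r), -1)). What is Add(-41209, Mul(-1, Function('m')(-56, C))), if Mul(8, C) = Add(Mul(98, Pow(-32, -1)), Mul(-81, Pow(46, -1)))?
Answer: Rational(-20601576020, 499917) ≈ -41210.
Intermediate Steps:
C = Rational(-1775, 2944) (C = Mul(Rational(1, 8), Add(Mul(98, Pow(-32, -1)), Mul(-81, Pow(46, -1)))) = Mul(Rational(1, 8), Add(Mul(98, Rational(-1, 32)), Mul(-81, Rational(1, 46)))) = Mul(Rational(1, 8), Add(Rational(-49, 16), Rational(-81, 46))) = Mul(Rational(1, 8), Rational(-1775, 368)) = Rational(-1775, 2944) ≈ -0.60292)
Function('m')(y, r) = Add(1, Mul(Rational(-2, 3), r, Pow(Add(r, y), -1))) (Function('m')(y, r) = Add(1, Mul(Rational(-1, 3), Mul(Add(r, r), Pow(Add(y, r), -1)))) = Add(1, Mul(Rational(-1, 3), Mul(Mul(2, r), Pow(Add(r, y), -1)))) = Add(1, Mul(Rational(-1, 3), Mul(2, r, Pow(Add(r, y), -1)))) = Add(1, Mul(Rational(-2, 3), r, Pow(Add(r, y), -1))))
Add(-41209, Mul(-1, Function('m')(-56, C))) = Add(-41209, Mul(-1, Mul(Pow(Add(Rational(-1775, 2944), -56), -1), Add(-56, Mul(Rational(1, 3), Rational(-1775, 2944)))))) = Add(-41209, Mul(-1, Mul(Pow(Rational(-166639, 2944), -1), Add(-56, Rational(-1775, 8832))))) = Add(-41209, Mul(-1, Mul(Rational(-2944, 166639), Rational(-496367, 8832)))) = Add(-41209, Mul(-1, Rational(496367, 499917))) = Add(-41209, Rational(-496367, 499917)) = Rational(-20601576020, 499917)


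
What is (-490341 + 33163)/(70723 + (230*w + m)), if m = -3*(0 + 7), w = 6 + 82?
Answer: -228589/45471 ≈ -5.0271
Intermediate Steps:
w = 88
m = -21 (m = -3*7 = -21)
(-490341 + 33163)/(70723 + (230*w + m)) = (-490341 + 33163)/(70723 + (230*88 - 21)) = -457178/(70723 + (20240 - 21)) = -457178/(70723 + 20219) = -457178/90942 = -457178*1/90942 = -228589/45471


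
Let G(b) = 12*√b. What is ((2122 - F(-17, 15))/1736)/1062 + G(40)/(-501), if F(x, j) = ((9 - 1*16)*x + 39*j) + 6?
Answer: 353/460908 - 8*√10/167 ≈ -0.15072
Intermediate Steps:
F(x, j) = 6 - 7*x + 39*j (F(x, j) = ((9 - 16)*x + 39*j) + 6 = (-7*x + 39*j) + 6 = 6 - 7*x + 39*j)
((2122 - F(-17, 15))/1736)/1062 + G(40)/(-501) = ((2122 - (6 - 7*(-17) + 39*15))/1736)/1062 + (12*√40)/(-501) = ((2122 - (6 + 119 + 585))*(1/1736))*(1/1062) + (12*(2*√10))*(-1/501) = ((2122 - 1*710)*(1/1736))*(1/1062) + (24*√10)*(-1/501) = ((2122 - 710)*(1/1736))*(1/1062) - 8*√10/167 = (1412*(1/1736))*(1/1062) - 8*√10/167 = (353/434)*(1/1062) - 8*√10/167 = 353/460908 - 8*√10/167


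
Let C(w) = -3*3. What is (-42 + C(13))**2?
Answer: 2601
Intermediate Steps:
C(w) = -9
(-42 + C(13))**2 = (-42 - 9)**2 = (-51)**2 = 2601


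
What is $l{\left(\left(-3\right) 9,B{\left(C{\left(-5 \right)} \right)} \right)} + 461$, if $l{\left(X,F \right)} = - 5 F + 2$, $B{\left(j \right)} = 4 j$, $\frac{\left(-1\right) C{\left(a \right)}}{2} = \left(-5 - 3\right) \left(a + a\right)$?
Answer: $3663$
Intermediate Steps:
$C{\left(a \right)} = 32 a$ ($C{\left(a \right)} = - 2 \left(-5 - 3\right) \left(a + a\right) = - 2 \left(- 8 \cdot 2 a\right) = - 2 \left(- 16 a\right) = 32 a$)
$l{\left(X,F \right)} = 2 - 5 F$
$l{\left(\left(-3\right) 9,B{\left(C{\left(-5 \right)} \right)} \right)} + 461 = \left(2 - 5 \cdot 4 \cdot 32 \left(-5\right)\right) + 461 = \left(2 - 5 \cdot 4 \left(-160\right)\right) + 461 = \left(2 - -3200\right) + 461 = \left(2 + 3200\right) + 461 = 3202 + 461 = 3663$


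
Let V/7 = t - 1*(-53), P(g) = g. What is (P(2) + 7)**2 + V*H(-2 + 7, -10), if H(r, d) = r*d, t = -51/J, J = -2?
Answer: -27394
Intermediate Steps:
t = 51/2 (t = -51/(-2) = -51*(-1/2) = 51/2 ≈ 25.500)
V = 1099/2 (V = 7*(51/2 - 1*(-53)) = 7*(51/2 + 53) = 7*(157/2) = 1099/2 ≈ 549.50)
H(r, d) = d*r
(P(2) + 7)**2 + V*H(-2 + 7, -10) = (2 + 7)**2 + 1099*(-10*(-2 + 7))/2 = 9**2 + 1099*(-10*5)/2 = 81 + (1099/2)*(-50) = 81 - 27475 = -27394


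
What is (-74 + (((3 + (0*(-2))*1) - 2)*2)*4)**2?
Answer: 4356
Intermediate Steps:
(-74 + (((3 + (0*(-2))*1) - 2)*2)*4)**2 = (-74 + (((3 + 0*1) - 2)*2)*4)**2 = (-74 + (((3 + 0) - 2)*2)*4)**2 = (-74 + ((3 - 2)*2)*4)**2 = (-74 + (1*2)*4)**2 = (-74 + 2*4)**2 = (-74 + 8)**2 = (-66)**2 = 4356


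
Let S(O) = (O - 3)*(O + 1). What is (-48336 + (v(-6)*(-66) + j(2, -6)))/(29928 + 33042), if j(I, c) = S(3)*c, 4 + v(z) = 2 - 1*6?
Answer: -7968/10495 ≈ -0.75922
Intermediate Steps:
S(O) = (1 + O)*(-3 + O) (S(O) = (-3 + O)*(1 + O) = (1 + O)*(-3 + O))
v(z) = -8 (v(z) = -4 + (2 - 1*6) = -4 + (2 - 6) = -4 - 4 = -8)
j(I, c) = 0 (j(I, c) = (-3 + 3² - 2*3)*c = (-3 + 9 - 6)*c = 0*c = 0)
(-48336 + (v(-6)*(-66) + j(2, -6)))/(29928 + 33042) = (-48336 + (-8*(-66) + 0))/(29928 + 33042) = (-48336 + (528 + 0))/62970 = (-48336 + 528)*(1/62970) = -47808*1/62970 = -7968/10495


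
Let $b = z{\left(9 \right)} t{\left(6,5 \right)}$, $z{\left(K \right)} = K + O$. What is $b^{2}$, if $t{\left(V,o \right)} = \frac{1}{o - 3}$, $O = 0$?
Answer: $\frac{81}{4} \approx 20.25$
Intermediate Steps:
$t{\left(V,o \right)} = \frac{1}{-3 + o}$
$z{\left(K \right)} = K$ ($z{\left(K \right)} = K + 0 = K$)
$b = \frac{9}{2}$ ($b = \frac{9}{-3 + 5} = \frac{9}{2} \approx 4.5$)
$b^{2} = \left(\frac{9}{2}\right)^{2} = \frac{81}{4}$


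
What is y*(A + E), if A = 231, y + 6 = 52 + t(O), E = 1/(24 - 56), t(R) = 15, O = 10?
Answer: 450851/32 ≈ 14089.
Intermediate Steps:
E = -1/32 (E = 1/(-32) = -1/32 ≈ -0.031250)
y = 61 (y = -6 + (52 + 15) = -6 + 67 = 61)
y*(A + E) = 61*(231 - 1/32) = 61*(7391/32) = 450851/32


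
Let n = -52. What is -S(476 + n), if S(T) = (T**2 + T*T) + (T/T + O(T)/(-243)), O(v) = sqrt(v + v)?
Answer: -359553 + 4*sqrt(53)/243 ≈ -3.5955e+5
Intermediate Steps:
O(v) = sqrt(2)*sqrt(v) (O(v) = sqrt(2*v) = sqrt(2)*sqrt(v))
S(T) = 1 + 2*T**2 - sqrt(2)*sqrt(T)/243 (S(T) = (T**2 + T*T) + (T/T + (sqrt(2)*sqrt(T))/(-243)) = (T**2 + T**2) + (1 + (sqrt(2)*sqrt(T))*(-1/243)) = 2*T**2 + (1 - sqrt(2)*sqrt(T)/243) = 1 + 2*T**2 - sqrt(2)*sqrt(T)/243)
-S(476 + n) = -(1 + 2*(476 - 52)**2 - sqrt(2)*sqrt(476 - 52)/243) = -(1 + 2*424**2 - sqrt(2)*sqrt(424)/243) = -(1 + 2*179776 - sqrt(2)*2*sqrt(106)/243) = -(1 + 359552 - 4*sqrt(53)/243) = -(359553 - 4*sqrt(53)/243) = -359553 + 4*sqrt(53)/243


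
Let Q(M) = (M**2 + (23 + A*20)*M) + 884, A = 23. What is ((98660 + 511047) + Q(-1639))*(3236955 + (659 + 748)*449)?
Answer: 9692152381950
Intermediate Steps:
Q(M) = 884 + M**2 + 483*M (Q(M) = (M**2 + (23 + 23*20)*M) + 884 = (M**2 + (23 + 460)*M) + 884 = (M**2 + 483*M) + 884 = 884 + M**2 + 483*M)
((98660 + 511047) + Q(-1639))*(3236955 + (659 + 748)*449) = ((98660 + 511047) + (884 + (-1639)**2 + 483*(-1639)))*(3236955 + (659 + 748)*449) = (609707 + (884 + 2686321 - 791637))*(3236955 + 1407*449) = (609707 + 1895568)*(3236955 + 631743) = 2505275*3868698 = 9692152381950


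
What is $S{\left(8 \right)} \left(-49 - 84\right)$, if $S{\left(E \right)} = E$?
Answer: $-1064$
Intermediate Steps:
$S{\left(8 \right)} \left(-49 - 84\right) = 8 \left(-49 - 84\right) = 8 \left(-133\right) = -1064$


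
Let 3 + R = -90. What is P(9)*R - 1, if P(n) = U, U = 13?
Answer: -1210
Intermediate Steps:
R = -93 (R = -3 - 90 = -93)
P(n) = 13
P(9)*R - 1 = 13*(-93) - 1 = -1209 - 1 = -1210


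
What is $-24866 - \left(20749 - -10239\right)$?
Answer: $-55854$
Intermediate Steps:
$-24866 - \left(20749 - -10239\right) = -24866 - \left(20749 + 10239\right) = -24866 - 30988 = -55854$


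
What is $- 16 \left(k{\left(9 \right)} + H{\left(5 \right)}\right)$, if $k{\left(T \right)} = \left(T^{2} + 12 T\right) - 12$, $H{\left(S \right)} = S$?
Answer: $-2912$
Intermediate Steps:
$k{\left(T \right)} = -12 + T^{2} + 12 T$
$- 16 \left(k{\left(9 \right)} + H{\left(5 \right)}\right) = - 16 \left(\left(-12 + 9^{2} + 12 \cdot 9\right) + 5\right) = - 16 \left(\left(-12 + 81 + 108\right) + 5\right) = - 16 \left(177 + 5\right) = \left(-16\right) 182 = -2912$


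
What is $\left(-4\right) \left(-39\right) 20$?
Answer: $3120$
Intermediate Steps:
$\left(-4\right) \left(-39\right) 20 = 156 \cdot 20 = 3120$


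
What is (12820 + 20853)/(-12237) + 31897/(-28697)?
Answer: -1356637670/351165189 ≈ -3.8632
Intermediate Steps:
(12820 + 20853)/(-12237) + 31897/(-28697) = 33673*(-1/12237) + 31897*(-1/28697) = -33673/12237 - 31897/28697 = -1356637670/351165189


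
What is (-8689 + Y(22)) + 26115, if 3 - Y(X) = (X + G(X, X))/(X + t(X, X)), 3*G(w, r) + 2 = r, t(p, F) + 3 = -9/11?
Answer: 5228227/300 ≈ 17427.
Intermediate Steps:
t(p, F) = -42/11 (t(p, F) = -3 - 9/11 = -42/11)
G(w, r) = -2/3 + r/3
Y(X) = 3 - (-2/3 + 4*X/3)/(-42/11 + X) (Y(X) = 3 - (X + (-2/3 + X/3))/(X - 42/11) = 3 - (-2/3 + 4*X/3)/(-42/11 + X))
(-8689 + Y(22)) + 26115 = (-8689 + (-356 + 55*22)/(3*(-42 + 11*22))) + 26115 = (-8689 + (-356 + 1210)/(3*(-42 + 242))) + 26115 = (-8689 + (1/3)*854/200) + 26115 = (-8689 + (1/3)*(1/200)*854) + 26115 = (-8689 + 427/300) + 26115 = -2606273/300 + 26115 = 5228227/300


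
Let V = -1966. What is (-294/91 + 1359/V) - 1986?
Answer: -50858427/25558 ≈ -1989.9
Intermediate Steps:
(-294/91 + 1359/V) - 1986 = (-294/91 + 1359/(-1966)) - 1986 = (-294*1/91 + 1359*(-1/1966)) - 1986 = (-42/13 - 1359/1966) - 1986 = -100239/25558 - 1986 = -50858427/25558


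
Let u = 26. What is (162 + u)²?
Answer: 35344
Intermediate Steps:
(162 + u)² = (162 + 26)² = 188² = 35344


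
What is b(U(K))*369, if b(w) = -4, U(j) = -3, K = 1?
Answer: -1476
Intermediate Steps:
b(U(K))*369 = -4*369 = -1476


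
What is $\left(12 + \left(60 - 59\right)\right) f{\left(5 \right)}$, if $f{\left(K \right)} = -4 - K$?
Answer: $-117$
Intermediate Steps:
$\left(12 + \left(60 - 59\right)\right) f{\left(5 \right)} = \left(12 + \left(60 - 59\right)\right) \left(-4 - 5\right) = \left(12 + 1\right) \left(-9\right) = 13 \left(-9\right) = -117$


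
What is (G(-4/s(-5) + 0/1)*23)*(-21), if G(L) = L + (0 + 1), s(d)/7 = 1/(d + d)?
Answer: -3243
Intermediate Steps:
s(d) = 7/(2*d) (s(d) = 7/(d + d) = 7/((2*d)) = 7*(1/(2*d)) = 7/(2*d))
G(L) = 1 + L (G(L) = L + 1 = 1 + L)
(G(-4/s(-5) + 0/1)*23)*(-21) = ((1 + (-4/((7/2)/(-5)) + 0/1))*23)*(-21) = ((1 + (-4/((7/2)*(-⅕)) + 0*1))*23)*(-21) = ((1 + (-4/(-7/10) + 0))*23)*(-21) = ((1 + (-4*(-10/7) + 0))*23)*(-21) = ((1 + (40/7 + 0))*23)*(-21) = ((1 + 40/7)*23)*(-21) = ((47/7)*23)*(-21) = (1081/7)*(-21) = -3243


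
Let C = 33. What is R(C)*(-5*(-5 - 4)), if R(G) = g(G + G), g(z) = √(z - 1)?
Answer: 45*√65 ≈ 362.80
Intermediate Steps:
g(z) = √(-1 + z)
R(G) = √(-1 + 2*G) (R(G) = √(-1 + (G + G)) = √(-1 + 2*G))
R(C)*(-5*(-5 - 4)) = √(-1 + 2*33)*(-5*(-5 - 4)) = √(-1 + 66)*(-5*(-9)) = √65*45 = 45*√65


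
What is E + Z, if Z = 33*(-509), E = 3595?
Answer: -13202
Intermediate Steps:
Z = -16797
E + Z = 3595 - 16797 = -13202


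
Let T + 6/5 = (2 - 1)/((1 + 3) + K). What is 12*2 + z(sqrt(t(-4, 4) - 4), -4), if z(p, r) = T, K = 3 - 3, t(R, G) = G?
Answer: 461/20 ≈ 23.050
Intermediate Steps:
K = 0
T = -19/20 (T = -6/5 + (2 - 1)/((1 + 3) + 0) = -6/5 + 1/(4 + 0) = -6/5 + 1/4 = -19/20 ≈ -0.95000)
z(p, r) = -19/20
12*2 + z(sqrt(t(-4, 4) - 4), -4) = 12*2 - 19/20 = 24 - 19/20 = 461/20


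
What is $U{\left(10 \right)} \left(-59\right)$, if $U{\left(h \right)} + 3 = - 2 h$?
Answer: $1357$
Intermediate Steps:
$U{\left(h \right)} = -3 - 2 h$
$U{\left(10 \right)} \left(-59\right) = \left(-3 - 20\right) \left(-59\right) = \left(-23\right) \left(-59\right) = 1357$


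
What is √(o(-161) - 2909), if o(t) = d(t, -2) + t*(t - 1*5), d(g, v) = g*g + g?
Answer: √49577 ≈ 222.66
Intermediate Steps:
d(g, v) = g + g² (d(g, v) = g² + g = g + g²)
o(t) = t*(1 + t) + t*(-5 + t) (o(t) = t*(1 + t) + t*(t - 1*5) = t*(1 + t) + t*(t - 5) = t*(1 + t) + t*(-5 + t))
√(o(-161) - 2909) = √(2*(-161)*(-2 - 161) - 2909) = √(2*(-161)*(-163) - 2909) = √(52486 - 2909) = √49577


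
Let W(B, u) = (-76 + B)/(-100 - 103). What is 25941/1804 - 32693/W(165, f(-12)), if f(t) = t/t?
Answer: 11974877665/160556 ≈ 74584.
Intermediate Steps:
f(t) = 1
W(B, u) = 76/203 - B/203 (W(B, u) = (-76 + B)/(-203) = (-76 + B)*(-1/203) = 76/203 - B/203)
25941/1804 - 32693/W(165, f(-12)) = 25941/1804 - 32693/(76/203 - 1/203*165) = 25941*(1/1804) - 32693/(76/203 - 165/203) = 25941/1804 - 32693/(-89/203) = 25941/1804 - 32693*(-203/89) = 25941/1804 + 6636679/89 = 11974877665/160556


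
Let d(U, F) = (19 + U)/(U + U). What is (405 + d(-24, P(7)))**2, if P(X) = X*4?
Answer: 378108025/2304 ≈ 1.6411e+5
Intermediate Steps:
P(X) = 4*X
d(U, F) = (19 + U)/(2*U) (d(U, F) = (19 + U)/((2*U)) = (19 + U)*(1/(2*U)) = (19 + U)/(2*U))
(405 + d(-24, P(7)))**2 = (405 + (1/2)*(19 - 24)/(-24))**2 = (405 + (1/2)*(-1/24)*(-5))**2 = (405 + 5/48)**2 = (19445/48)**2 = 378108025/2304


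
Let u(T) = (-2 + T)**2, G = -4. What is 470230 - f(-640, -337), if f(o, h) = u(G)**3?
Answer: 423574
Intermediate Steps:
f(o, h) = 46656 (f(o, h) = ((-2 - 4)**2)**3 = ((-6)**2)**3 = 36**3 = 46656)
470230 - f(-640, -337) = 470230 - 1*46656 = 470230 - 46656 = 423574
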